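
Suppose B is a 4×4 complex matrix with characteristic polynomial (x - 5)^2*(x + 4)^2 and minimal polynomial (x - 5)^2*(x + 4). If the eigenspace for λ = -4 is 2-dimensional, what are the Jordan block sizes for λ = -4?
Block sizes for λ = -4: [1, 1]

Step 1 — from the characteristic polynomial, algebraic multiplicity of λ = -4 is 2. From dim ker(B − (-4)·I) = 2, there are exactly 2 Jordan blocks for λ = -4.
Step 2 — from the minimal polynomial, the factor (x + 4) tells us the largest block for λ = -4 has size 1.
Step 3 — with total size 2, 2 blocks, and largest block 1, the block sizes (in nonincreasing order) are [1, 1].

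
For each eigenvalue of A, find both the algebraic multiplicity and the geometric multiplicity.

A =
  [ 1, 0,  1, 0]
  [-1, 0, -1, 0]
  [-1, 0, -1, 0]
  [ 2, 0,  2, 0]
λ = 0: alg = 4, geom = 3

Step 1 — factor the characteristic polynomial to read off the algebraic multiplicities:
  χ_A(x) = x^4

Step 2 — compute geometric multiplicities via the rank-nullity identity g(λ) = n − rank(A − λI):
  rank(A − (0)·I) = 1, so dim ker(A − (0)·I) = n − 1 = 3

Summary:
  λ = 0: algebraic multiplicity = 4, geometric multiplicity = 3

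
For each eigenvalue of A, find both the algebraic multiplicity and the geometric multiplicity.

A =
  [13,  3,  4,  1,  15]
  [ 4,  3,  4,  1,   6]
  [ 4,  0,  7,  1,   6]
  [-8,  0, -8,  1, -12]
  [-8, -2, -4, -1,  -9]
λ = 3: alg = 5, geom = 3

Step 1 — factor the characteristic polynomial to read off the algebraic multiplicities:
  χ_A(x) = (x - 3)^5

Step 2 — compute geometric multiplicities via the rank-nullity identity g(λ) = n − rank(A − λI):
  rank(A − (3)·I) = 2, so dim ker(A − (3)·I) = n − 2 = 3

Summary:
  λ = 3: algebraic multiplicity = 5, geometric multiplicity = 3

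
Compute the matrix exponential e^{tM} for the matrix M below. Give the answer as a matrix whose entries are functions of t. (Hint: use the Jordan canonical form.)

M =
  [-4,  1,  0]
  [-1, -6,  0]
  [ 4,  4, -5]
e^{tM} =
  [t*exp(-5*t) + exp(-5*t), t*exp(-5*t), 0]
  [-t*exp(-5*t), -t*exp(-5*t) + exp(-5*t), 0]
  [4*t*exp(-5*t), 4*t*exp(-5*t), exp(-5*t)]

Strategy: write M = P · J · P⁻¹ where J is a Jordan canonical form, so e^{tM} = P · e^{tJ} · P⁻¹, and e^{tJ} can be computed block-by-block.

M has Jordan form
J =
  [-5,  1,  0]
  [ 0, -5,  0]
  [ 0,  0, -5]
(up to reordering of blocks).

Per-block formulas:
  For a 2×2 Jordan block J_2(-5): exp(t · J_2(-5)) = e^(-5t)·(I + t·N), where N is the 2×2 nilpotent shift.
  For a 1×1 block at λ = -5: exp(t · [-5]) = [e^(-5t)].

After assembling e^{tJ} and conjugating by P, we get:

e^{tM} =
  [t*exp(-5*t) + exp(-5*t), t*exp(-5*t), 0]
  [-t*exp(-5*t), -t*exp(-5*t) + exp(-5*t), 0]
  [4*t*exp(-5*t), 4*t*exp(-5*t), exp(-5*t)]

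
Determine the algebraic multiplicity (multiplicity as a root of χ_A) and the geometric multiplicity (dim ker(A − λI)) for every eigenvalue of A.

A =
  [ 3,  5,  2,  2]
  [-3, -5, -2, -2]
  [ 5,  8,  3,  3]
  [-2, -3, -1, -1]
λ = 0: alg = 4, geom = 2

Step 1 — factor the characteristic polynomial to read off the algebraic multiplicities:
  χ_A(x) = x^4

Step 2 — compute geometric multiplicities via the rank-nullity identity g(λ) = n − rank(A − λI):
  rank(A − (0)·I) = 2, so dim ker(A − (0)·I) = n − 2 = 2

Summary:
  λ = 0: algebraic multiplicity = 4, geometric multiplicity = 2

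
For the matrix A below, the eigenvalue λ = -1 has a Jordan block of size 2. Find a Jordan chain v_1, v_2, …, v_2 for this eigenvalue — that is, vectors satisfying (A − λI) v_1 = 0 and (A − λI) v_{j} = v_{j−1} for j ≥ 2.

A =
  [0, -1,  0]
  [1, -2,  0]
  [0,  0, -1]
A Jordan chain for λ = -1 of length 2:
v_1 = (1, 1, 0)ᵀ
v_2 = (1, 0, 0)ᵀ

Let N = A − (-1)·I. We want v_2 with N^2 v_2 = 0 but N^1 v_2 ≠ 0; then v_{j-1} := N · v_j for j = 2, …, 2.

Pick v_2 = (1, 0, 0)ᵀ.
Then v_1 = N · v_2 = (1, 1, 0)ᵀ.

Sanity check: (A − (-1)·I) v_1 = (0, 0, 0)ᵀ = 0. ✓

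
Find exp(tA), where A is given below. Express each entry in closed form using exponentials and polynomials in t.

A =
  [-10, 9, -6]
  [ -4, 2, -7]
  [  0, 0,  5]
e^{tA} =
  [-6*t*exp(-4*t) + exp(-4*t), 9*t*exp(-4*t), 3*t*exp(-4*t) - exp(5*t) + exp(-4*t)]
  [-4*t*exp(-4*t), 6*t*exp(-4*t) + exp(-4*t), 2*t*exp(-4*t) - exp(5*t) + exp(-4*t)]
  [0, 0, exp(5*t)]

Strategy: write A = P · J · P⁻¹ where J is a Jordan canonical form, so e^{tA} = P · e^{tJ} · P⁻¹, and e^{tJ} can be computed block-by-block.

A has Jordan form
J =
  [-4,  1, 0]
  [ 0, -4, 0]
  [ 0,  0, 5]
(up to reordering of blocks).

Per-block formulas:
  For a 1×1 block at λ = 5: exp(t · [5]) = [e^(5t)].
  For a 2×2 Jordan block J_2(-4): exp(t · J_2(-4)) = e^(-4t)·(I + t·N), where N is the 2×2 nilpotent shift.

After assembling e^{tJ} and conjugating by P, we get:

e^{tA} =
  [-6*t*exp(-4*t) + exp(-4*t), 9*t*exp(-4*t), 3*t*exp(-4*t) - exp(5*t) + exp(-4*t)]
  [-4*t*exp(-4*t), 6*t*exp(-4*t) + exp(-4*t), 2*t*exp(-4*t) - exp(5*t) + exp(-4*t)]
  [0, 0, exp(5*t)]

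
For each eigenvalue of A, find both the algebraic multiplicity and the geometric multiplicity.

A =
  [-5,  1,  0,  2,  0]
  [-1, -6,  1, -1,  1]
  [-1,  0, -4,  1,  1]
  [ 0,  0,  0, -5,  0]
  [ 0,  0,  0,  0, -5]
λ = -5: alg = 5, geom = 3

Step 1 — factor the characteristic polynomial to read off the algebraic multiplicities:
  χ_A(x) = (x + 5)^5

Step 2 — compute geometric multiplicities via the rank-nullity identity g(λ) = n − rank(A − λI):
  rank(A − (-5)·I) = 2, so dim ker(A − (-5)·I) = n − 2 = 3

Summary:
  λ = -5: algebraic multiplicity = 5, geometric multiplicity = 3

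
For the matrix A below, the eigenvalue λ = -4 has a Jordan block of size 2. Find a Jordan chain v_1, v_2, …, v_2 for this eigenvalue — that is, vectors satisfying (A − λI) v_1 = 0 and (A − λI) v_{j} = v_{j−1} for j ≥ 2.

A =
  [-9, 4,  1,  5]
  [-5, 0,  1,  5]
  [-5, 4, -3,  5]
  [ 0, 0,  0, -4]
A Jordan chain for λ = -4 of length 2:
v_1 = (-5, -5, -5, 0)ᵀ
v_2 = (1, 0, 0, 0)ᵀ

Let N = A − (-4)·I. We want v_2 with N^2 v_2 = 0 but N^1 v_2 ≠ 0; then v_{j-1} := N · v_j for j = 2, …, 2.

Pick v_2 = (1, 0, 0, 0)ᵀ.
Then v_1 = N · v_2 = (-5, -5, -5, 0)ᵀ.

Sanity check: (A − (-4)·I) v_1 = (0, 0, 0, 0)ᵀ = 0. ✓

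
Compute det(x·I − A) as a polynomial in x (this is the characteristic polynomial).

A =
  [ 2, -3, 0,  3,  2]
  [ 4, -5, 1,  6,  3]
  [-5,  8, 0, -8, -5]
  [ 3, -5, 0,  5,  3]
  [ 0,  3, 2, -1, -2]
x^5

Expanding det(x·I − A) (e.g. by cofactor expansion or by noting that A is similar to its Jordan form J, which has the same characteristic polynomial as A) gives
  χ_A(x) = x^5
which factors as x^5. The eigenvalues (with algebraic multiplicities) are λ = 0 with multiplicity 5.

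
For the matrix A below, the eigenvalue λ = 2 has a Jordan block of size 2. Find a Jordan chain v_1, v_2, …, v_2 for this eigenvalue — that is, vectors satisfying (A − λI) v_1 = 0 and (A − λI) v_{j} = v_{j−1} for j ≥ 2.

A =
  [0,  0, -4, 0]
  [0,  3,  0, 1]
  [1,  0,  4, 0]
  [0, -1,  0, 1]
A Jordan chain for λ = 2 of length 2:
v_1 = (-2, 0, 1, 0)ᵀ
v_2 = (1, 0, 0, 0)ᵀ

Let N = A − (2)·I. We want v_2 with N^2 v_2 = 0 but N^1 v_2 ≠ 0; then v_{j-1} := N · v_j for j = 2, …, 2.

Pick v_2 = (1, 0, 0, 0)ᵀ.
Then v_1 = N · v_2 = (-2, 0, 1, 0)ᵀ.

Sanity check: (A − (2)·I) v_1 = (0, 0, 0, 0)ᵀ = 0. ✓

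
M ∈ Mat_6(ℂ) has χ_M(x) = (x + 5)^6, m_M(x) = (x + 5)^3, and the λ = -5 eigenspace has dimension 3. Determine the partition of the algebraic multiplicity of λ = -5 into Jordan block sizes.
Block sizes for λ = -5: [3, 2, 1]

Step 1 — from the characteristic polynomial, algebraic multiplicity of λ = -5 is 6. From dim ker(M − (-5)·I) = 3, there are exactly 3 Jordan blocks for λ = -5.
Step 2 — from the minimal polynomial, the factor (x + 5)^3 tells us the largest block for λ = -5 has size 3.
Step 3 — with total size 6, 3 blocks, and largest block 3, the block sizes (in nonincreasing order) are [3, 2, 1].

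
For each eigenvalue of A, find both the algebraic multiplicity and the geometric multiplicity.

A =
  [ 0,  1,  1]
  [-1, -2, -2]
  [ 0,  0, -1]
λ = -1: alg = 3, geom = 1

Step 1 — factor the characteristic polynomial to read off the algebraic multiplicities:
  χ_A(x) = (x + 1)^3

Step 2 — compute geometric multiplicities via the rank-nullity identity g(λ) = n − rank(A − λI):
  rank(A − (-1)·I) = 2, so dim ker(A − (-1)·I) = n − 2 = 1

Summary:
  λ = -1: algebraic multiplicity = 3, geometric multiplicity = 1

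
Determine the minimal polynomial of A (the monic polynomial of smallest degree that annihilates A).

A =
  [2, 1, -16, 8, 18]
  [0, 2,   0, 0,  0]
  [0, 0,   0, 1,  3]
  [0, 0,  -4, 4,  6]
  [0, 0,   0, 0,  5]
x^3 - 9*x^2 + 24*x - 20

The characteristic polynomial is χ_A(x) = (x - 5)*(x - 2)^4, so the eigenvalues are known. The minimal polynomial is
  m_A(x) = Π_λ (x − λ)^{k_λ}
where k_λ is the size of the *largest* Jordan block for λ (equivalently, the smallest k with (A − λI)^k v = 0 for every generalised eigenvector v of λ).

  λ = 2: largest Jordan block has size 2, contributing (x − 2)^2
  λ = 5: largest Jordan block has size 1, contributing (x − 5)

So m_A(x) = (x - 5)*(x - 2)^2 = x^3 - 9*x^2 + 24*x - 20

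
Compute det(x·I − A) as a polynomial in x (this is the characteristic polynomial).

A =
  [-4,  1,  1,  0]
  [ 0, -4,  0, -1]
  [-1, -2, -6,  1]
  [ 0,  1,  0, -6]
x^4 + 20*x^3 + 150*x^2 + 500*x + 625

Expanding det(x·I − A) (e.g. by cofactor expansion or by noting that A is similar to its Jordan form J, which has the same characteristic polynomial as A) gives
  χ_A(x) = x^4 + 20*x^3 + 150*x^2 + 500*x + 625
which factors as (x + 5)^4. The eigenvalues (with algebraic multiplicities) are λ = -5 with multiplicity 4.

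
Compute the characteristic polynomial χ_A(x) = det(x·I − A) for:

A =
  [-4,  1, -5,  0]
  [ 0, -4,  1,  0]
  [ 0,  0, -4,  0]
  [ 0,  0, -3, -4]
x^4 + 16*x^3 + 96*x^2 + 256*x + 256

Expanding det(x·I − A) (e.g. by cofactor expansion or by noting that A is similar to its Jordan form J, which has the same characteristic polynomial as A) gives
  χ_A(x) = x^4 + 16*x^3 + 96*x^2 + 256*x + 256
which factors as (x + 4)^4. The eigenvalues (with algebraic multiplicities) are λ = -4 with multiplicity 4.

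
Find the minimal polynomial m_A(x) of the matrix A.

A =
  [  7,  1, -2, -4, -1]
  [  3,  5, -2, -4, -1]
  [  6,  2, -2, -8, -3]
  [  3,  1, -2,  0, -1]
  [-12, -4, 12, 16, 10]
x^2 - 8*x + 16

The characteristic polynomial is χ_A(x) = (x - 4)^5, so the eigenvalues are known. The minimal polynomial is
  m_A(x) = Π_λ (x − λ)^{k_λ}
where k_λ is the size of the *largest* Jordan block for λ (equivalently, the smallest k with (A − λI)^k v = 0 for every generalised eigenvector v of λ).

  λ = 4: largest Jordan block has size 2, contributing (x − 4)^2

So m_A(x) = (x - 4)^2 = x^2 - 8*x + 16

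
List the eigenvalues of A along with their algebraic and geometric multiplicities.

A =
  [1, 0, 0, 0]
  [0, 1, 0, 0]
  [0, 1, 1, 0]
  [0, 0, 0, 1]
λ = 1: alg = 4, geom = 3

Step 1 — factor the characteristic polynomial to read off the algebraic multiplicities:
  χ_A(x) = (x - 1)^4

Step 2 — compute geometric multiplicities via the rank-nullity identity g(λ) = n − rank(A − λI):
  rank(A − (1)·I) = 1, so dim ker(A − (1)·I) = n − 1 = 3

Summary:
  λ = 1: algebraic multiplicity = 4, geometric multiplicity = 3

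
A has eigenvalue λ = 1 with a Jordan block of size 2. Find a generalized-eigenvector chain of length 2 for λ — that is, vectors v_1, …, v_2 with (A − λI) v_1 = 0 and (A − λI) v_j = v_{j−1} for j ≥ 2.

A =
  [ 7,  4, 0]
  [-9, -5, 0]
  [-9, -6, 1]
A Jordan chain for λ = 1 of length 2:
v_1 = (6, -9, -9)ᵀ
v_2 = (1, 0, 0)ᵀ

Let N = A − (1)·I. We want v_2 with N^2 v_2 = 0 but N^1 v_2 ≠ 0; then v_{j-1} := N · v_j for j = 2, …, 2.

Pick v_2 = (1, 0, 0)ᵀ.
Then v_1 = N · v_2 = (6, -9, -9)ᵀ.

Sanity check: (A − (1)·I) v_1 = (0, 0, 0)ᵀ = 0. ✓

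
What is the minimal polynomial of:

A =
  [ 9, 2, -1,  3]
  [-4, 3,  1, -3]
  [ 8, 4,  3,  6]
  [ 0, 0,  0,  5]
x^2 - 10*x + 25

The characteristic polynomial is χ_A(x) = (x - 5)^4, so the eigenvalues are known. The minimal polynomial is
  m_A(x) = Π_λ (x − λ)^{k_λ}
where k_λ is the size of the *largest* Jordan block for λ (equivalently, the smallest k with (A − λI)^k v = 0 for every generalised eigenvector v of λ).

  λ = 5: largest Jordan block has size 2, contributing (x − 5)^2

So m_A(x) = (x - 5)^2 = x^2 - 10*x + 25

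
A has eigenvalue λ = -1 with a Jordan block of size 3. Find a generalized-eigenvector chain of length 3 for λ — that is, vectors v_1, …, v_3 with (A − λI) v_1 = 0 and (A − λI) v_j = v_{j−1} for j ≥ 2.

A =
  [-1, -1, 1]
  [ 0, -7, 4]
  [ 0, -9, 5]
A Jordan chain for λ = -1 of length 3:
v_1 = (-3, 0, 0)ᵀ
v_2 = (-1, -6, -9)ᵀ
v_3 = (0, 1, 0)ᵀ

Let N = A − (-1)·I. We want v_3 with N^3 v_3 = 0 but N^2 v_3 ≠ 0; then v_{j-1} := N · v_j for j = 3, …, 2.

Pick v_3 = (0, 1, 0)ᵀ.
Then v_2 = N · v_3 = (-1, -6, -9)ᵀ.
Then v_1 = N · v_2 = (-3, 0, 0)ᵀ.

Sanity check: (A − (-1)·I) v_1 = (0, 0, 0)ᵀ = 0. ✓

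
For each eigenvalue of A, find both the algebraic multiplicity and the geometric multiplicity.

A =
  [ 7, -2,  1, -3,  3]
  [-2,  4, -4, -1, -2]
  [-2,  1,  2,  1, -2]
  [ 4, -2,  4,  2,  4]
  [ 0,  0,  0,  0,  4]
λ = 3: alg = 1, geom = 1; λ = 4: alg = 4, geom = 2

Step 1 — factor the characteristic polynomial to read off the algebraic multiplicities:
  χ_A(x) = (x - 4)^4*(x - 3)

Step 2 — compute geometric multiplicities via the rank-nullity identity g(λ) = n − rank(A − λI):
  rank(A − (3)·I) = 4, so dim ker(A − (3)·I) = n − 4 = 1
  rank(A − (4)·I) = 3, so dim ker(A − (4)·I) = n − 3 = 2

Summary:
  λ = 3: algebraic multiplicity = 1, geometric multiplicity = 1
  λ = 4: algebraic multiplicity = 4, geometric multiplicity = 2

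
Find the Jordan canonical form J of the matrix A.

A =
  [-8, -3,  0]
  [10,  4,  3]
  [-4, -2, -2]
J_3(-2)

The characteristic polynomial is
  det(x·I − A) = x^3 + 6*x^2 + 12*x + 8 = (x + 2)^3

Eigenvalues and multiplicities (the geometric multiplicity of λ is n − rank(A − λI), which equals the number of Jordan blocks for λ):
  λ = -2: algebraic multiplicity = 3, geometric multiplicity = 1

Determining the block sizes for each eigenvalue:
  λ = -2: one block (gm = 1), so the single block has size am = 3 → block sizes [3]

Assembling the blocks gives a Jordan form
J =
  [-2,  1,  0]
  [ 0, -2,  1]
  [ 0,  0, -2]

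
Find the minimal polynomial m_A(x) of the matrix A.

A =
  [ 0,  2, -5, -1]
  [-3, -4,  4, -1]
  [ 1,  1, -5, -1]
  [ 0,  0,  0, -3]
x^3 + 9*x^2 + 27*x + 27

The characteristic polynomial is χ_A(x) = (x + 3)^4, so the eigenvalues are known. The minimal polynomial is
  m_A(x) = Π_λ (x − λ)^{k_λ}
where k_λ is the size of the *largest* Jordan block for λ (equivalently, the smallest k with (A − λI)^k v = 0 for every generalised eigenvector v of λ).

  λ = -3: largest Jordan block has size 3, contributing (x + 3)^3

So m_A(x) = (x + 3)^3 = x^3 + 9*x^2 + 27*x + 27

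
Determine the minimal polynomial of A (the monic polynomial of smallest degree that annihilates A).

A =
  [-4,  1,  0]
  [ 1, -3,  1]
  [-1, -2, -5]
x^3 + 12*x^2 + 48*x + 64

The characteristic polynomial is χ_A(x) = (x + 4)^3, so the eigenvalues are known. The minimal polynomial is
  m_A(x) = Π_λ (x − λ)^{k_λ}
where k_λ is the size of the *largest* Jordan block for λ (equivalently, the smallest k with (A − λI)^k v = 0 for every generalised eigenvector v of λ).

  λ = -4: largest Jordan block has size 3, contributing (x + 4)^3

So m_A(x) = (x + 4)^3 = x^3 + 12*x^2 + 48*x + 64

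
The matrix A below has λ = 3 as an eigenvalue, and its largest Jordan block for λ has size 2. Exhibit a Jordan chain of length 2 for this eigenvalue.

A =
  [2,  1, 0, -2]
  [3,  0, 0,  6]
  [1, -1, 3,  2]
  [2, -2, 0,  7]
A Jordan chain for λ = 3 of length 2:
v_1 = (-1, 3, 1, 2)ᵀ
v_2 = (1, 0, 0, 0)ᵀ

Let N = A − (3)·I. We want v_2 with N^2 v_2 = 0 but N^1 v_2 ≠ 0; then v_{j-1} := N · v_j for j = 2, …, 2.

Pick v_2 = (1, 0, 0, 0)ᵀ.
Then v_1 = N · v_2 = (-1, 3, 1, 2)ᵀ.

Sanity check: (A − (3)·I) v_1 = (0, 0, 0, 0)ᵀ = 0. ✓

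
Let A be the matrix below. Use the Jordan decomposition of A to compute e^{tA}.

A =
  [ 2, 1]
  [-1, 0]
e^{tA} =
  [t*exp(t) + exp(t), t*exp(t)]
  [-t*exp(t), -t*exp(t) + exp(t)]

Strategy: write A = P · J · P⁻¹ where J is a Jordan canonical form, so e^{tA} = P · e^{tJ} · P⁻¹, and e^{tJ} can be computed block-by-block.

A has Jordan form
J =
  [1, 1]
  [0, 1]
(up to reordering of blocks).

Per-block formulas:
  For a 2×2 Jordan block J_2(1): exp(t · J_2(1)) = e^(1t)·(I + t·N), where N is the 2×2 nilpotent shift.

After assembling e^{tJ} and conjugating by P, we get:

e^{tA} =
  [t*exp(t) + exp(t), t*exp(t)]
  [-t*exp(t), -t*exp(t) + exp(t)]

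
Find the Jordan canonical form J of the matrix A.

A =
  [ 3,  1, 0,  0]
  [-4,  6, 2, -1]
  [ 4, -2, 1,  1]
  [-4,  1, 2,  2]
J_3(3) ⊕ J_1(3)

The characteristic polynomial is
  det(x·I − A) = x^4 - 12*x^3 + 54*x^2 - 108*x + 81 = (x - 3)^4

Eigenvalues and multiplicities (the geometric multiplicity of λ is n − rank(A − λI), which equals the number of Jordan blocks for λ):
  λ = 3: algebraic multiplicity = 4, geometric multiplicity = 2

Determining the block sizes for each eigenvalue:
  λ = 3: with am = 4 and gm = 2, the partition is not yet determined (e.g. several partitions of 4 into 2 parts exist). Let N = A − (3)·I. Computing rank(N^1) = 2, rank(N^2) = 1, rank(N^3) = 0; the number of blocks of size ≥ j is rank(N^{j−1}) − rank(N^j), giving [2, 1, 1]. So we have 1 block(s) of size 3, 1 block(s) of size 1 → block sizes [3, 1]

Assembling the blocks gives a Jordan form
J =
  [3, 1, 0, 0]
  [0, 3, 1, 0]
  [0, 0, 3, 0]
  [0, 0, 0, 3]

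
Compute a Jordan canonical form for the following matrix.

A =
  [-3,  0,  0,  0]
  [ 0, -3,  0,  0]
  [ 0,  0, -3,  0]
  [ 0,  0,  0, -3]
J_1(-3) ⊕ J_1(-3) ⊕ J_1(-3) ⊕ J_1(-3)

The characteristic polynomial is
  det(x·I − A) = x^4 + 12*x^3 + 54*x^2 + 108*x + 81 = (x + 3)^4

Eigenvalues and multiplicities (the geometric multiplicity of λ is n − rank(A − λI), which equals the number of Jordan blocks for λ):
  λ = -3: algebraic multiplicity = 4, geometric multiplicity = 4

Determining the block sizes for each eigenvalue:
  λ = -3: gm = am = 4, so every block has size 1 → block sizes [1, 1, 1, 1]

Assembling the blocks gives a Jordan form
J =
  [-3,  0,  0,  0]
  [ 0, -3,  0,  0]
  [ 0,  0, -3,  0]
  [ 0,  0,  0, -3]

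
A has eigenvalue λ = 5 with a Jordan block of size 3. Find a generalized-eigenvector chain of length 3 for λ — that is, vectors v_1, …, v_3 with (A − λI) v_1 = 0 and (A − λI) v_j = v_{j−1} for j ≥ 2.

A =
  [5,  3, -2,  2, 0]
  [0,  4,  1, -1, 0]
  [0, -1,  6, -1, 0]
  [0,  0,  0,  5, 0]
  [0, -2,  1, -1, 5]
A Jordan chain for λ = 5 of length 3:
v_1 = (-1, 0, 0, 0, 1)ᵀ
v_2 = (3, -1, -1, 0, -2)ᵀ
v_3 = (0, 1, 0, 0, 0)ᵀ

Let N = A − (5)·I. We want v_3 with N^3 v_3 = 0 but N^2 v_3 ≠ 0; then v_{j-1} := N · v_j for j = 3, …, 2.

Pick v_3 = (0, 1, 0, 0, 0)ᵀ.
Then v_2 = N · v_3 = (3, -1, -1, 0, -2)ᵀ.
Then v_1 = N · v_2 = (-1, 0, 0, 0, 1)ᵀ.

Sanity check: (A − (5)·I) v_1 = (0, 0, 0, 0, 0)ᵀ = 0. ✓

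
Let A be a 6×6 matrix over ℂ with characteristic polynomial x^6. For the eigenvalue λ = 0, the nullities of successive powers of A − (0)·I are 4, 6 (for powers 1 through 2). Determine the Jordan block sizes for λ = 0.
Block sizes for λ = 0: [2, 2, 1, 1]

From the dimensions of kernels of powers, the number of Jordan blocks of size at least j is d_j − d_{j−1} where d_j = dim ker(N^j) (with d_0 = 0). Computing the differences gives [4, 2].
The number of blocks of size exactly k is (#blocks of size ≥ k) − (#blocks of size ≥ k + 1), so the partition is: 2 block(s) of size 1, 2 block(s) of size 2.
In nonincreasing order the block sizes are [2, 2, 1, 1].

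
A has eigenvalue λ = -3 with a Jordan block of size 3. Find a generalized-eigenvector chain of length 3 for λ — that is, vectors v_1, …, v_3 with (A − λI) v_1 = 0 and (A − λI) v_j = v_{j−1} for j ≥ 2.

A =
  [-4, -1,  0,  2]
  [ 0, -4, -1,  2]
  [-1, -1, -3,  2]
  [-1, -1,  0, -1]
A Jordan chain for λ = -3 of length 3:
v_1 = (-1, -1, -1, -1)ᵀ
v_2 = (-1, 0, -1, -1)ᵀ
v_3 = (1, 0, 0, 0)ᵀ

Let N = A − (-3)·I. We want v_3 with N^3 v_3 = 0 but N^2 v_3 ≠ 0; then v_{j-1} := N · v_j for j = 3, …, 2.

Pick v_3 = (1, 0, 0, 0)ᵀ.
Then v_2 = N · v_3 = (-1, 0, -1, -1)ᵀ.
Then v_1 = N · v_2 = (-1, -1, -1, -1)ᵀ.

Sanity check: (A − (-3)·I) v_1 = (0, 0, 0, 0)ᵀ = 0. ✓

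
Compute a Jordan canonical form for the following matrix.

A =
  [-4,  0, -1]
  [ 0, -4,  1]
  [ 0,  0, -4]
J_2(-4) ⊕ J_1(-4)

The characteristic polynomial is
  det(x·I − A) = x^3 + 12*x^2 + 48*x + 64 = (x + 4)^3

Eigenvalues and multiplicities (the geometric multiplicity of λ is n − rank(A − λI), which equals the number of Jordan blocks for λ):
  λ = -4: algebraic multiplicity = 3, geometric multiplicity = 2

Determining the block sizes for each eigenvalue:
  λ = -4: 2 blocks summing to 3 forces exactly one block of size 2 and the rest size 1 → block sizes [2, 1]

Assembling the blocks gives a Jordan form
J =
  [-4,  1,  0]
  [ 0, -4,  0]
  [ 0,  0, -4]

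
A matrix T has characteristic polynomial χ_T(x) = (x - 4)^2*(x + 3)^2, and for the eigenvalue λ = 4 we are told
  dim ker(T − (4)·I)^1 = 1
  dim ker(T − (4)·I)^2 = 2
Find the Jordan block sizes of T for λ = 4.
Block sizes for λ = 4: [2]

From the dimensions of kernels of powers, the number of Jordan blocks of size at least j is d_j − d_{j−1} where d_j = dim ker(N^j) (with d_0 = 0). Computing the differences gives [1, 1].
The number of blocks of size exactly k is (#blocks of size ≥ k) − (#blocks of size ≥ k + 1), so the partition is: 1 block(s) of size 2.
In nonincreasing order the block sizes are [2].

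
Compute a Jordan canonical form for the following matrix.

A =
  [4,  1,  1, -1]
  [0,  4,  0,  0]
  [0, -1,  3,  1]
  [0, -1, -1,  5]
J_2(4) ⊕ J_1(4) ⊕ J_1(4)

The characteristic polynomial is
  det(x·I − A) = x^4 - 16*x^3 + 96*x^2 - 256*x + 256 = (x - 4)^4

Eigenvalues and multiplicities (the geometric multiplicity of λ is n − rank(A − λI), which equals the number of Jordan blocks for λ):
  λ = 4: algebraic multiplicity = 4, geometric multiplicity = 3

Determining the block sizes for each eigenvalue:
  λ = 4: 3 blocks summing to 4 forces exactly one block of size 2 and the rest size 1 → block sizes [2, 1, 1]

Assembling the blocks gives a Jordan form
J =
  [4, 1, 0, 0]
  [0, 4, 0, 0]
  [0, 0, 4, 0]
  [0, 0, 0, 4]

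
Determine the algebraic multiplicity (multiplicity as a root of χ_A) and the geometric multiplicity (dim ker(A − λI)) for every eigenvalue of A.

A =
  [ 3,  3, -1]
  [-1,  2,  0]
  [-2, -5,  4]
λ = 3: alg = 3, geom = 1

Step 1 — factor the characteristic polynomial to read off the algebraic multiplicities:
  χ_A(x) = (x - 3)^3

Step 2 — compute geometric multiplicities via the rank-nullity identity g(λ) = n − rank(A − λI):
  rank(A − (3)·I) = 2, so dim ker(A − (3)·I) = n − 2 = 1

Summary:
  λ = 3: algebraic multiplicity = 3, geometric multiplicity = 1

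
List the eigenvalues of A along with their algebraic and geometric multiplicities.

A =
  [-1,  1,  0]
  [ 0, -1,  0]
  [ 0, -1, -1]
λ = -1: alg = 3, geom = 2

Step 1 — factor the characteristic polynomial to read off the algebraic multiplicities:
  χ_A(x) = (x + 1)^3

Step 2 — compute geometric multiplicities via the rank-nullity identity g(λ) = n − rank(A − λI):
  rank(A − (-1)·I) = 1, so dim ker(A − (-1)·I) = n − 1 = 2

Summary:
  λ = -1: algebraic multiplicity = 3, geometric multiplicity = 2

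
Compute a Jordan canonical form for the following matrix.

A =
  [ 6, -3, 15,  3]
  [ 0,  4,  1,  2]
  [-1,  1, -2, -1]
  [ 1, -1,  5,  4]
J_3(3) ⊕ J_1(3)

The characteristic polynomial is
  det(x·I − A) = x^4 - 12*x^3 + 54*x^2 - 108*x + 81 = (x - 3)^4

Eigenvalues and multiplicities (the geometric multiplicity of λ is n − rank(A − λI), which equals the number of Jordan blocks for λ):
  λ = 3: algebraic multiplicity = 4, geometric multiplicity = 2

Determining the block sizes for each eigenvalue:
  λ = 3: with am = 4 and gm = 2, the partition is not yet determined (e.g. several partitions of 4 into 2 parts exist). Let N = A − (3)·I. Computing rank(N^1) = 2, rank(N^2) = 1, rank(N^3) = 0; the number of blocks of size ≥ j is rank(N^{j−1}) − rank(N^j), giving [2, 1, 1]. So we have 1 block(s) of size 3, 1 block(s) of size 1 → block sizes [3, 1]

Assembling the blocks gives a Jordan form
J =
  [3, 1, 0, 0]
  [0, 3, 1, 0]
  [0, 0, 3, 0]
  [0, 0, 0, 3]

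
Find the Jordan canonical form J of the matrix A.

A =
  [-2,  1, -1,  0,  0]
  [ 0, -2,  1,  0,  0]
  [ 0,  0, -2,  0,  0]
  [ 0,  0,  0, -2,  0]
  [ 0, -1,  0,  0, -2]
J_3(-2) ⊕ J_1(-2) ⊕ J_1(-2)

The characteristic polynomial is
  det(x·I − A) = x^5 + 10*x^4 + 40*x^3 + 80*x^2 + 80*x + 32 = (x + 2)^5

Eigenvalues and multiplicities (the geometric multiplicity of λ is n − rank(A − λI), which equals the number of Jordan blocks for λ):
  λ = -2: algebraic multiplicity = 5, geometric multiplicity = 3

Determining the block sizes for each eigenvalue:
  λ = -2: with am = 5 and gm = 3, the partition is not yet determined (e.g. several partitions of 5 into 3 parts exist). Let N = A − (-2)·I. Computing rank(N^1) = 2, rank(N^2) = 1, rank(N^3) = 0; the number of blocks of size ≥ j is rank(N^{j−1}) − rank(N^j), giving [3, 1, 1]. So we have 1 block(s) of size 3, 2 block(s) of size 1 → block sizes [3, 1, 1]

Assembling the blocks gives a Jordan form
J =
  [-2,  1,  0,  0,  0]
  [ 0, -2,  1,  0,  0]
  [ 0,  0, -2,  0,  0]
  [ 0,  0,  0, -2,  0]
  [ 0,  0,  0,  0, -2]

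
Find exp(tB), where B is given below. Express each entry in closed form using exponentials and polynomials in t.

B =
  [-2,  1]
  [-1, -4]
e^{tB} =
  [t*exp(-3*t) + exp(-3*t), t*exp(-3*t)]
  [-t*exp(-3*t), -t*exp(-3*t) + exp(-3*t)]

Strategy: write B = P · J · P⁻¹ where J is a Jordan canonical form, so e^{tB} = P · e^{tJ} · P⁻¹, and e^{tJ} can be computed block-by-block.

B has Jordan form
J =
  [-3,  1]
  [ 0, -3]
(up to reordering of blocks).

Per-block formulas:
  For a 2×2 Jordan block J_2(-3): exp(t · J_2(-3)) = e^(-3t)·(I + t·N), where N is the 2×2 nilpotent shift.

After assembling e^{tJ} and conjugating by P, we get:

e^{tB} =
  [t*exp(-3*t) + exp(-3*t), t*exp(-3*t)]
  [-t*exp(-3*t), -t*exp(-3*t) + exp(-3*t)]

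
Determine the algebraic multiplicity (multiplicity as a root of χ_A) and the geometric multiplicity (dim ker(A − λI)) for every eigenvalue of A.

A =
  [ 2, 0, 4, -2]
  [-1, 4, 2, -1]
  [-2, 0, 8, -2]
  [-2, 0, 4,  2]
λ = 4: alg = 4, geom = 3

Step 1 — factor the characteristic polynomial to read off the algebraic multiplicities:
  χ_A(x) = (x - 4)^4

Step 2 — compute geometric multiplicities via the rank-nullity identity g(λ) = n − rank(A − λI):
  rank(A − (4)·I) = 1, so dim ker(A − (4)·I) = n − 1 = 3

Summary:
  λ = 4: algebraic multiplicity = 4, geometric multiplicity = 3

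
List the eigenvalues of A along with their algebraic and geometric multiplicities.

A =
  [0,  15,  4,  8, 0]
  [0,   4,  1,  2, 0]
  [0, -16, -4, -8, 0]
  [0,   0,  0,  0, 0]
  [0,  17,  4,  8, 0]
λ = 0: alg = 5, geom = 3

Step 1 — factor the characteristic polynomial to read off the algebraic multiplicities:
  χ_A(x) = x^5

Step 2 — compute geometric multiplicities via the rank-nullity identity g(λ) = n − rank(A − λI):
  rank(A − (0)·I) = 2, so dim ker(A − (0)·I) = n − 2 = 3

Summary:
  λ = 0: algebraic multiplicity = 5, geometric multiplicity = 3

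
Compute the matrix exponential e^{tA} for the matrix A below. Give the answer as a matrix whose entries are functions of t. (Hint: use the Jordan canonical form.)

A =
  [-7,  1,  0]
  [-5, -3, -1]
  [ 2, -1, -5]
e^{tA} =
  [-t^2*exp(-5*t)/2 - 2*t*exp(-5*t) + exp(-5*t), t*exp(-5*t), -t^2*exp(-5*t)/2]
  [-t^2*exp(-5*t) - 5*t*exp(-5*t), 2*t*exp(-5*t) + exp(-5*t), -t^2*exp(-5*t) - t*exp(-5*t)]
  [t^2*exp(-5*t)/2 + 2*t*exp(-5*t), -t*exp(-5*t), t^2*exp(-5*t)/2 + exp(-5*t)]

Strategy: write A = P · J · P⁻¹ where J is a Jordan canonical form, so e^{tA} = P · e^{tJ} · P⁻¹, and e^{tJ} can be computed block-by-block.

A has Jordan form
J =
  [-5,  1,  0]
  [ 0, -5,  1]
  [ 0,  0, -5]
(up to reordering of blocks).

Per-block formulas:
  For a 3×3 Jordan block J_3(-5): exp(t · J_3(-5)) = e^(-5t)·(I + t·N + (t^2/2)·N^2), where N is the 3×3 nilpotent shift.

After assembling e^{tJ} and conjugating by P, we get:

e^{tA} =
  [-t^2*exp(-5*t)/2 - 2*t*exp(-5*t) + exp(-5*t), t*exp(-5*t), -t^2*exp(-5*t)/2]
  [-t^2*exp(-5*t) - 5*t*exp(-5*t), 2*t*exp(-5*t) + exp(-5*t), -t^2*exp(-5*t) - t*exp(-5*t)]
  [t^2*exp(-5*t)/2 + 2*t*exp(-5*t), -t*exp(-5*t), t^2*exp(-5*t)/2 + exp(-5*t)]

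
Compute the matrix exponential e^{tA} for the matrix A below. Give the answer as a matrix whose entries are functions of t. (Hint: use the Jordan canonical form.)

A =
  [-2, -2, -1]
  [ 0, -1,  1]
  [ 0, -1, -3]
e^{tA} =
  [exp(-2*t), -t^2*exp(-2*t)/2 - 2*t*exp(-2*t), -t^2*exp(-2*t)/2 - t*exp(-2*t)]
  [0, t*exp(-2*t) + exp(-2*t), t*exp(-2*t)]
  [0, -t*exp(-2*t), -t*exp(-2*t) + exp(-2*t)]

Strategy: write A = P · J · P⁻¹ where J is a Jordan canonical form, so e^{tA} = P · e^{tJ} · P⁻¹, and e^{tJ} can be computed block-by-block.

A has Jordan form
J =
  [-2,  1,  0]
  [ 0, -2,  1]
  [ 0,  0, -2]
(up to reordering of blocks).

Per-block formulas:
  For a 3×3 Jordan block J_3(-2): exp(t · J_3(-2)) = e^(-2t)·(I + t·N + (t^2/2)·N^2), where N is the 3×3 nilpotent shift.

After assembling e^{tJ} and conjugating by P, we get:

e^{tA} =
  [exp(-2*t), -t^2*exp(-2*t)/2 - 2*t*exp(-2*t), -t^2*exp(-2*t)/2 - t*exp(-2*t)]
  [0, t*exp(-2*t) + exp(-2*t), t*exp(-2*t)]
  [0, -t*exp(-2*t), -t*exp(-2*t) + exp(-2*t)]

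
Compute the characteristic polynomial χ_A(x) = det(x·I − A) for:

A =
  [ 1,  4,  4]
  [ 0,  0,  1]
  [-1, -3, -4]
x^3 + 3*x^2 + 3*x + 1

Expanding det(x·I − A) (e.g. by cofactor expansion or by noting that A is similar to its Jordan form J, which has the same characteristic polynomial as A) gives
  χ_A(x) = x^3 + 3*x^2 + 3*x + 1
which factors as (x + 1)^3. The eigenvalues (with algebraic multiplicities) are λ = -1 with multiplicity 3.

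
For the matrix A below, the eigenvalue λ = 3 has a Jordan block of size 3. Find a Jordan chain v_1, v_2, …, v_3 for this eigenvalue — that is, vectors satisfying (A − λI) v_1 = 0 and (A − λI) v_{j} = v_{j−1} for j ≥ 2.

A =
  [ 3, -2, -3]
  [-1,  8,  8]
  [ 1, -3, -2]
A Jordan chain for λ = 3 of length 3:
v_1 = (-1, 3, -2)ᵀ
v_2 = (0, -1, 1)ᵀ
v_3 = (1, 0, 0)ᵀ

Let N = A − (3)·I. We want v_3 with N^3 v_3 = 0 but N^2 v_3 ≠ 0; then v_{j-1} := N · v_j for j = 3, …, 2.

Pick v_3 = (1, 0, 0)ᵀ.
Then v_2 = N · v_3 = (0, -1, 1)ᵀ.
Then v_1 = N · v_2 = (-1, 3, -2)ᵀ.

Sanity check: (A − (3)·I) v_1 = (0, 0, 0)ᵀ = 0. ✓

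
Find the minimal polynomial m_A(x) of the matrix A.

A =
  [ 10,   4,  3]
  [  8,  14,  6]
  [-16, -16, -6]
x^2 - 12*x + 36

The characteristic polynomial is χ_A(x) = (x - 6)^3, so the eigenvalues are known. The minimal polynomial is
  m_A(x) = Π_λ (x − λ)^{k_λ}
where k_λ is the size of the *largest* Jordan block for λ (equivalently, the smallest k with (A − λI)^k v = 0 for every generalised eigenvector v of λ).

  λ = 6: largest Jordan block has size 2, contributing (x − 6)^2

So m_A(x) = (x - 6)^2 = x^2 - 12*x + 36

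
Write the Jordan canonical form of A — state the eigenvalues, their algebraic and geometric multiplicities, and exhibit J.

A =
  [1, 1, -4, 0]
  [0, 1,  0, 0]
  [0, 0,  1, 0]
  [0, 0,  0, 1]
J_2(1) ⊕ J_1(1) ⊕ J_1(1)

The characteristic polynomial is
  det(x·I − A) = x^4 - 4*x^3 + 6*x^2 - 4*x + 1 = (x - 1)^4

Eigenvalues and multiplicities (the geometric multiplicity of λ is n − rank(A − λI), which equals the number of Jordan blocks for λ):
  λ = 1: algebraic multiplicity = 4, geometric multiplicity = 3

Determining the block sizes for each eigenvalue:
  λ = 1: 3 blocks summing to 4 forces exactly one block of size 2 and the rest size 1 → block sizes [2, 1, 1]

Assembling the blocks gives a Jordan form
J =
  [1, 1, 0, 0]
  [0, 1, 0, 0]
  [0, 0, 1, 0]
  [0, 0, 0, 1]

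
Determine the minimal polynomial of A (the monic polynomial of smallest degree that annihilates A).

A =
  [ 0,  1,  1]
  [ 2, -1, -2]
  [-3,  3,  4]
x^2 - 2*x + 1

The characteristic polynomial is χ_A(x) = (x - 1)^3, so the eigenvalues are known. The minimal polynomial is
  m_A(x) = Π_λ (x − λ)^{k_λ}
where k_λ is the size of the *largest* Jordan block for λ (equivalently, the smallest k with (A − λI)^k v = 0 for every generalised eigenvector v of λ).

  λ = 1: largest Jordan block has size 2, contributing (x − 1)^2

So m_A(x) = (x - 1)^2 = x^2 - 2*x + 1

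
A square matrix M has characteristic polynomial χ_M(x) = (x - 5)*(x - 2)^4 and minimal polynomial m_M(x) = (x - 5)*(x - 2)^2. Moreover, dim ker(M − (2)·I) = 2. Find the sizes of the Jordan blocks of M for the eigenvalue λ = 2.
Block sizes for λ = 2: [2, 2]

Step 1 — from the characteristic polynomial, algebraic multiplicity of λ = 2 is 4. From dim ker(M − (2)·I) = 2, there are exactly 2 Jordan blocks for λ = 2.
Step 2 — from the minimal polynomial, the factor (x − 2)^2 tells us the largest block for λ = 2 has size 2.
Step 3 — with total size 4, 2 blocks, and largest block 2, the block sizes (in nonincreasing order) are [2, 2].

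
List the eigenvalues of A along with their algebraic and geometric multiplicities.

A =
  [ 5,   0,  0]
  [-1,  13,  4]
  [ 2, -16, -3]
λ = 5: alg = 3, geom = 2

Step 1 — factor the characteristic polynomial to read off the algebraic multiplicities:
  χ_A(x) = (x - 5)^3

Step 2 — compute geometric multiplicities via the rank-nullity identity g(λ) = n − rank(A − λI):
  rank(A − (5)·I) = 1, so dim ker(A − (5)·I) = n − 1 = 2

Summary:
  λ = 5: algebraic multiplicity = 3, geometric multiplicity = 2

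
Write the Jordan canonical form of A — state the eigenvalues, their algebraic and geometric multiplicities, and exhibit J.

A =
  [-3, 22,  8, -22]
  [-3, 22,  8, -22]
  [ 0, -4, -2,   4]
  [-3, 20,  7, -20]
J_1(-3) ⊕ J_2(0) ⊕ J_1(0)

The characteristic polynomial is
  det(x·I − A) = x^4 + 3*x^3 = x^3*(x + 3)

Eigenvalues and multiplicities (the geometric multiplicity of λ is n − rank(A − λI), which equals the number of Jordan blocks for λ):
  λ = -3: algebraic multiplicity = 1, geometric multiplicity = 1
  λ = 0: algebraic multiplicity = 3, geometric multiplicity = 2

Determining the block sizes for each eigenvalue:
  λ = -3: one block (gm = 1), so the single block has size am = 1 → block sizes [1]
  λ = 0: 2 blocks summing to 3 forces exactly one block of size 2 and the rest size 1 → block sizes [2, 1]

Assembling the blocks gives a Jordan form
J =
  [-3, 0, 0, 0]
  [ 0, 0, 1, 0]
  [ 0, 0, 0, 0]
  [ 0, 0, 0, 0]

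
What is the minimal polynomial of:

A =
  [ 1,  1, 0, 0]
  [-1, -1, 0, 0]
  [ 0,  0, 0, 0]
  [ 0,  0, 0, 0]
x^2

The characteristic polynomial is χ_A(x) = x^4, so the eigenvalues are known. The minimal polynomial is
  m_A(x) = Π_λ (x − λ)^{k_λ}
where k_λ is the size of the *largest* Jordan block for λ (equivalently, the smallest k with (A − λI)^k v = 0 for every generalised eigenvector v of λ).

  λ = 0: largest Jordan block has size 2, contributing (x − 0)^2

So m_A(x) = x^2 = x^2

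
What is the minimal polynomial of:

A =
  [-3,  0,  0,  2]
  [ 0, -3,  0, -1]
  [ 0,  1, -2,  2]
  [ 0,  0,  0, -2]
x^3 + 7*x^2 + 16*x + 12

The characteristic polynomial is χ_A(x) = (x + 2)^2*(x + 3)^2, so the eigenvalues are known. The minimal polynomial is
  m_A(x) = Π_λ (x − λ)^{k_λ}
where k_λ is the size of the *largest* Jordan block for λ (equivalently, the smallest k with (A − λI)^k v = 0 for every generalised eigenvector v of λ).

  λ = -3: largest Jordan block has size 1, contributing (x + 3)
  λ = -2: largest Jordan block has size 2, contributing (x + 2)^2

So m_A(x) = (x + 2)^2*(x + 3) = x^3 + 7*x^2 + 16*x + 12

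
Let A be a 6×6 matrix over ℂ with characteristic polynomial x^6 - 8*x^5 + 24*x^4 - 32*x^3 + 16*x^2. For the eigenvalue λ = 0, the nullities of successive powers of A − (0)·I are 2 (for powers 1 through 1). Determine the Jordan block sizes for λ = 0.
Block sizes for λ = 0: [1, 1]

From the dimensions of kernels of powers, the number of Jordan blocks of size at least j is d_j − d_{j−1} where d_j = dim ker(N^j) (with d_0 = 0). Computing the differences gives [2].
The number of blocks of size exactly k is (#blocks of size ≥ k) − (#blocks of size ≥ k + 1), so the partition is: 2 block(s) of size 1.
In nonincreasing order the block sizes are [1, 1].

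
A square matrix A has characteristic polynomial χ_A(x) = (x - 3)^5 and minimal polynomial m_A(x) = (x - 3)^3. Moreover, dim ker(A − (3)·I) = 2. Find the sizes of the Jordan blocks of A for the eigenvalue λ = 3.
Block sizes for λ = 3: [3, 2]

Step 1 — from the characteristic polynomial, algebraic multiplicity of λ = 3 is 5. From dim ker(A − (3)·I) = 2, there are exactly 2 Jordan blocks for λ = 3.
Step 2 — from the minimal polynomial, the factor (x − 3)^3 tells us the largest block for λ = 3 has size 3.
Step 3 — with total size 5, 2 blocks, and largest block 3, the block sizes (in nonincreasing order) are [3, 2].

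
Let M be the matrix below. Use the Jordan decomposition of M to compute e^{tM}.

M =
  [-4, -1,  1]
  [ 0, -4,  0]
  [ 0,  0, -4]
e^{tM} =
  [exp(-4*t), -t*exp(-4*t), t*exp(-4*t)]
  [0, exp(-4*t), 0]
  [0, 0, exp(-4*t)]

Strategy: write M = P · J · P⁻¹ where J is a Jordan canonical form, so e^{tM} = P · e^{tJ} · P⁻¹, and e^{tJ} can be computed block-by-block.

M has Jordan form
J =
  [-4,  1,  0]
  [ 0, -4,  0]
  [ 0,  0, -4]
(up to reordering of blocks).

Per-block formulas:
  For a 2×2 Jordan block J_2(-4): exp(t · J_2(-4)) = e^(-4t)·(I + t·N), where N is the 2×2 nilpotent shift.
  For a 1×1 block at λ = -4: exp(t · [-4]) = [e^(-4t)].

After assembling e^{tJ} and conjugating by P, we get:

e^{tM} =
  [exp(-4*t), -t*exp(-4*t), t*exp(-4*t)]
  [0, exp(-4*t), 0]
  [0, 0, exp(-4*t)]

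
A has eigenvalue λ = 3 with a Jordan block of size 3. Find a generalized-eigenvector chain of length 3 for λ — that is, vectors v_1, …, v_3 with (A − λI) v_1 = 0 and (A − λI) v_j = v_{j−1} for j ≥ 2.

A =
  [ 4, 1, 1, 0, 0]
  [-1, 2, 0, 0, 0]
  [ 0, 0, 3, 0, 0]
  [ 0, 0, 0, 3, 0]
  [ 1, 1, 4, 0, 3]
A Jordan chain for λ = 3 of length 3:
v_1 = (1, -1, 0, 0, 1)ᵀ
v_2 = (1, 0, 0, 0, 4)ᵀ
v_3 = (0, 0, 1, 0, 0)ᵀ

Let N = A − (3)·I. We want v_3 with N^3 v_3 = 0 but N^2 v_3 ≠ 0; then v_{j-1} := N · v_j for j = 3, …, 2.

Pick v_3 = (0, 0, 1, 0, 0)ᵀ.
Then v_2 = N · v_3 = (1, 0, 0, 0, 4)ᵀ.
Then v_1 = N · v_2 = (1, -1, 0, 0, 1)ᵀ.

Sanity check: (A − (3)·I) v_1 = (0, 0, 0, 0, 0)ᵀ = 0. ✓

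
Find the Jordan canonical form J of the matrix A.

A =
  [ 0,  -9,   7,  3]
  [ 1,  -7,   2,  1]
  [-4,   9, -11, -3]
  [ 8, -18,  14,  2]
J_3(-4) ⊕ J_1(-4)

The characteristic polynomial is
  det(x·I − A) = x^4 + 16*x^3 + 96*x^2 + 256*x + 256 = (x + 4)^4

Eigenvalues and multiplicities (the geometric multiplicity of λ is n − rank(A − λI), which equals the number of Jordan blocks for λ):
  λ = -4: algebraic multiplicity = 4, geometric multiplicity = 2

Determining the block sizes for each eigenvalue:
  λ = -4: with am = 4 and gm = 2, the partition is not yet determined (e.g. several partitions of 4 into 2 parts exist). Let N = A − (-4)·I. Computing rank(N^1) = 2, rank(N^2) = 1, rank(N^3) = 0; the number of blocks of size ≥ j is rank(N^{j−1}) − rank(N^j), giving [2, 1, 1]. So we have 1 block(s) of size 3, 1 block(s) of size 1 → block sizes [3, 1]

Assembling the blocks gives a Jordan form
J =
  [-4,  1,  0,  0]
  [ 0, -4,  1,  0]
  [ 0,  0, -4,  0]
  [ 0,  0,  0, -4]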